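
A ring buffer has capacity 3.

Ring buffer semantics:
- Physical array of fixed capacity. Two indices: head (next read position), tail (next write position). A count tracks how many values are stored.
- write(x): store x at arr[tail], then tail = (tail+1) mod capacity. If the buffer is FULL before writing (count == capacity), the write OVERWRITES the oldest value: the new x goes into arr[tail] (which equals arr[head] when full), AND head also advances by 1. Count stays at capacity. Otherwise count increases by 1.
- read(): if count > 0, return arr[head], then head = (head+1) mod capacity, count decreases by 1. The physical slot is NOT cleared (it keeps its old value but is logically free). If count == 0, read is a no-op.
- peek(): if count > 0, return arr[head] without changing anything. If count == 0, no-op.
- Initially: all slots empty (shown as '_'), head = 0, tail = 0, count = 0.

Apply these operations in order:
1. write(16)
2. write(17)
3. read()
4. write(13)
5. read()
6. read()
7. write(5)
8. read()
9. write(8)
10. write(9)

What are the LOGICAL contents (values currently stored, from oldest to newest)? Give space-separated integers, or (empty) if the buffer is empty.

After op 1 (write(16)): arr=[16 _ _] head=0 tail=1 count=1
After op 2 (write(17)): arr=[16 17 _] head=0 tail=2 count=2
After op 3 (read()): arr=[16 17 _] head=1 tail=2 count=1
After op 4 (write(13)): arr=[16 17 13] head=1 tail=0 count=2
After op 5 (read()): arr=[16 17 13] head=2 tail=0 count=1
After op 6 (read()): arr=[16 17 13] head=0 tail=0 count=0
After op 7 (write(5)): arr=[5 17 13] head=0 tail=1 count=1
After op 8 (read()): arr=[5 17 13] head=1 tail=1 count=0
After op 9 (write(8)): arr=[5 8 13] head=1 tail=2 count=1
After op 10 (write(9)): arr=[5 8 9] head=1 tail=0 count=2

Answer: 8 9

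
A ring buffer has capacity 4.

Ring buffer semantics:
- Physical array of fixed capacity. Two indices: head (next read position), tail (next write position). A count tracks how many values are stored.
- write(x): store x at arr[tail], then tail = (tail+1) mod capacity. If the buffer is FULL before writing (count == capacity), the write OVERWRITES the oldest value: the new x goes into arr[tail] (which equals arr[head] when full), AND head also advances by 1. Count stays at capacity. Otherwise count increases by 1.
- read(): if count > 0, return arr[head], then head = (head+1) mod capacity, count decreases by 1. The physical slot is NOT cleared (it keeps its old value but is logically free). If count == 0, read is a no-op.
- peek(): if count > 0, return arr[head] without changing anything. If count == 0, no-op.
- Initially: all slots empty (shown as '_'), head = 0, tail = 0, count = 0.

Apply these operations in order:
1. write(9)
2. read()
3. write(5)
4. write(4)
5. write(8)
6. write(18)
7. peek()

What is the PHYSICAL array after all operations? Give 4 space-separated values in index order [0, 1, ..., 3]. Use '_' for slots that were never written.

Answer: 18 5 4 8

Derivation:
After op 1 (write(9)): arr=[9 _ _ _] head=0 tail=1 count=1
After op 2 (read()): arr=[9 _ _ _] head=1 tail=1 count=0
After op 3 (write(5)): arr=[9 5 _ _] head=1 tail=2 count=1
After op 4 (write(4)): arr=[9 5 4 _] head=1 tail=3 count=2
After op 5 (write(8)): arr=[9 5 4 8] head=1 tail=0 count=3
After op 6 (write(18)): arr=[18 5 4 8] head=1 tail=1 count=4
After op 7 (peek()): arr=[18 5 4 8] head=1 tail=1 count=4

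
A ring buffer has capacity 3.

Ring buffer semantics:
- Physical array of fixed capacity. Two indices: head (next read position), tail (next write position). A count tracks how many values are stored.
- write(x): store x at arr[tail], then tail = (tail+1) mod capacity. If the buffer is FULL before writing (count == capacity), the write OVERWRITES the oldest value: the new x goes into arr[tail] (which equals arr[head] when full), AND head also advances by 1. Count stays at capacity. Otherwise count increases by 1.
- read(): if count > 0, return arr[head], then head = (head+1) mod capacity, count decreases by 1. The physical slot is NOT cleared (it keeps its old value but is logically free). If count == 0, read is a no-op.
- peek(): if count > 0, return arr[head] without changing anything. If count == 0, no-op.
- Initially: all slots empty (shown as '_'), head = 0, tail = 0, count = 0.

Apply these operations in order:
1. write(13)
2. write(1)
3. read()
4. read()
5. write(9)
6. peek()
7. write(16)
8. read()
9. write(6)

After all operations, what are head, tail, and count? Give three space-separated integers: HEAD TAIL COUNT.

Answer: 0 2 2

Derivation:
After op 1 (write(13)): arr=[13 _ _] head=0 tail=1 count=1
After op 2 (write(1)): arr=[13 1 _] head=0 tail=2 count=2
After op 3 (read()): arr=[13 1 _] head=1 tail=2 count=1
After op 4 (read()): arr=[13 1 _] head=2 tail=2 count=0
After op 5 (write(9)): arr=[13 1 9] head=2 tail=0 count=1
After op 6 (peek()): arr=[13 1 9] head=2 tail=0 count=1
After op 7 (write(16)): arr=[16 1 9] head=2 tail=1 count=2
After op 8 (read()): arr=[16 1 9] head=0 tail=1 count=1
After op 9 (write(6)): arr=[16 6 9] head=0 tail=2 count=2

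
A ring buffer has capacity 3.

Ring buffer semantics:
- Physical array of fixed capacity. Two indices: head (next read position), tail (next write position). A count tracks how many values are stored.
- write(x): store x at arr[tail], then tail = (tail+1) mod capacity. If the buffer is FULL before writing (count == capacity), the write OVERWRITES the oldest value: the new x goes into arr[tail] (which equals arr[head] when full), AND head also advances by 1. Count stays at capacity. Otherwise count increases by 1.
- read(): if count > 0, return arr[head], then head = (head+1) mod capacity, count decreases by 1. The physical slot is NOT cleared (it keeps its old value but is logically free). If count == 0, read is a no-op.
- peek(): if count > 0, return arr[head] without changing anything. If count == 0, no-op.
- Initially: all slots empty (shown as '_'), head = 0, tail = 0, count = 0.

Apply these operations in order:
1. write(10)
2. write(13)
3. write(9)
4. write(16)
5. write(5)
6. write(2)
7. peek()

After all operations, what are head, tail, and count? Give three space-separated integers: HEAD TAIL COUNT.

After op 1 (write(10)): arr=[10 _ _] head=0 tail=1 count=1
After op 2 (write(13)): arr=[10 13 _] head=0 tail=2 count=2
After op 3 (write(9)): arr=[10 13 9] head=0 tail=0 count=3
After op 4 (write(16)): arr=[16 13 9] head=1 tail=1 count=3
After op 5 (write(5)): arr=[16 5 9] head=2 tail=2 count=3
After op 6 (write(2)): arr=[16 5 2] head=0 tail=0 count=3
After op 7 (peek()): arr=[16 5 2] head=0 tail=0 count=3

Answer: 0 0 3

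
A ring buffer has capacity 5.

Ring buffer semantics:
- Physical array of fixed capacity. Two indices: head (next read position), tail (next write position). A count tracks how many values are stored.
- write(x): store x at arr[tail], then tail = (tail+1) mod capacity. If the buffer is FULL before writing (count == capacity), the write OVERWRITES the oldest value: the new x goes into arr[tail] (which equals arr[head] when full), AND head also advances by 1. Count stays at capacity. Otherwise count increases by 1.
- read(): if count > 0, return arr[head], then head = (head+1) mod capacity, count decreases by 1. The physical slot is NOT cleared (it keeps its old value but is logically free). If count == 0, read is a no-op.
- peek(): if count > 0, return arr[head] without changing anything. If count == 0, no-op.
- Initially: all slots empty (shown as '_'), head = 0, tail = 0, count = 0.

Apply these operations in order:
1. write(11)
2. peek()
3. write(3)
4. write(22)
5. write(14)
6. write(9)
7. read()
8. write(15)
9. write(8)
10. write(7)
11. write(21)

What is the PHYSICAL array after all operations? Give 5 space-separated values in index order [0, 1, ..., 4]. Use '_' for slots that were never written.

Answer: 15 8 7 21 9

Derivation:
After op 1 (write(11)): arr=[11 _ _ _ _] head=0 tail=1 count=1
After op 2 (peek()): arr=[11 _ _ _ _] head=0 tail=1 count=1
After op 3 (write(3)): arr=[11 3 _ _ _] head=0 tail=2 count=2
After op 4 (write(22)): arr=[11 3 22 _ _] head=0 tail=3 count=3
After op 5 (write(14)): arr=[11 3 22 14 _] head=0 tail=4 count=4
After op 6 (write(9)): arr=[11 3 22 14 9] head=0 tail=0 count=5
After op 7 (read()): arr=[11 3 22 14 9] head=1 tail=0 count=4
After op 8 (write(15)): arr=[15 3 22 14 9] head=1 tail=1 count=5
After op 9 (write(8)): arr=[15 8 22 14 9] head=2 tail=2 count=5
After op 10 (write(7)): arr=[15 8 7 14 9] head=3 tail=3 count=5
After op 11 (write(21)): arr=[15 8 7 21 9] head=4 tail=4 count=5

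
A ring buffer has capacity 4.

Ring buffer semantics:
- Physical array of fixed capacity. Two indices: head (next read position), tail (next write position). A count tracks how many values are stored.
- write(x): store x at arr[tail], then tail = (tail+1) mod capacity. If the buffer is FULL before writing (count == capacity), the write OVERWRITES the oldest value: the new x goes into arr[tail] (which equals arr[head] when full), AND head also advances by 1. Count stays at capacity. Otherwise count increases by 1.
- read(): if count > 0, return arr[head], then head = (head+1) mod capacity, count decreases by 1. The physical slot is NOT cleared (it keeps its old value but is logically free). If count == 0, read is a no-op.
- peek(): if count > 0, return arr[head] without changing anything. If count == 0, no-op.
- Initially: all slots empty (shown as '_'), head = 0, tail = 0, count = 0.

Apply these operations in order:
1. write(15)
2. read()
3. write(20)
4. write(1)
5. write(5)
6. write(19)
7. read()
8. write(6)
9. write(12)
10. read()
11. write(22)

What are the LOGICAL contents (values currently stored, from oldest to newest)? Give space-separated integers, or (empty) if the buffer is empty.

After op 1 (write(15)): arr=[15 _ _ _] head=0 tail=1 count=1
After op 2 (read()): arr=[15 _ _ _] head=1 tail=1 count=0
After op 3 (write(20)): arr=[15 20 _ _] head=1 tail=2 count=1
After op 4 (write(1)): arr=[15 20 1 _] head=1 tail=3 count=2
After op 5 (write(5)): arr=[15 20 1 5] head=1 tail=0 count=3
After op 6 (write(19)): arr=[19 20 1 5] head=1 tail=1 count=4
After op 7 (read()): arr=[19 20 1 5] head=2 tail=1 count=3
After op 8 (write(6)): arr=[19 6 1 5] head=2 tail=2 count=4
After op 9 (write(12)): arr=[19 6 12 5] head=3 tail=3 count=4
After op 10 (read()): arr=[19 6 12 5] head=0 tail=3 count=3
After op 11 (write(22)): arr=[19 6 12 22] head=0 tail=0 count=4

Answer: 19 6 12 22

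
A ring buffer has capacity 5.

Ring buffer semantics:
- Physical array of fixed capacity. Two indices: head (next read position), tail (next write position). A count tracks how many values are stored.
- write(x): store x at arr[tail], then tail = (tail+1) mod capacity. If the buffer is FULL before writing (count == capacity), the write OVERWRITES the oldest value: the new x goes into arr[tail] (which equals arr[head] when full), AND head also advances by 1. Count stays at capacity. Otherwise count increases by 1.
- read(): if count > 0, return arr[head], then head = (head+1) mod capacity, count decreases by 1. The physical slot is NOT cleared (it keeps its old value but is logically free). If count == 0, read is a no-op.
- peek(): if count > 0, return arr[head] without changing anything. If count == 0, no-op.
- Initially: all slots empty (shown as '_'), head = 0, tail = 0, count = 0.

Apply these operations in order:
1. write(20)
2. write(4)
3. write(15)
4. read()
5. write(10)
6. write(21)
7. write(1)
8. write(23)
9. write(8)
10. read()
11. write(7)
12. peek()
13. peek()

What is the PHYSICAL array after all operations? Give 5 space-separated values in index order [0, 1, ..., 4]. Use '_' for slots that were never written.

Answer: 1 23 8 7 21

Derivation:
After op 1 (write(20)): arr=[20 _ _ _ _] head=0 tail=1 count=1
After op 2 (write(4)): arr=[20 4 _ _ _] head=0 tail=2 count=2
After op 3 (write(15)): arr=[20 4 15 _ _] head=0 tail=3 count=3
After op 4 (read()): arr=[20 4 15 _ _] head=1 tail=3 count=2
After op 5 (write(10)): arr=[20 4 15 10 _] head=1 tail=4 count=3
After op 6 (write(21)): arr=[20 4 15 10 21] head=1 tail=0 count=4
After op 7 (write(1)): arr=[1 4 15 10 21] head=1 tail=1 count=5
After op 8 (write(23)): arr=[1 23 15 10 21] head=2 tail=2 count=5
After op 9 (write(8)): arr=[1 23 8 10 21] head=3 tail=3 count=5
After op 10 (read()): arr=[1 23 8 10 21] head=4 tail=3 count=4
After op 11 (write(7)): arr=[1 23 8 7 21] head=4 tail=4 count=5
After op 12 (peek()): arr=[1 23 8 7 21] head=4 tail=4 count=5
After op 13 (peek()): arr=[1 23 8 7 21] head=4 tail=4 count=5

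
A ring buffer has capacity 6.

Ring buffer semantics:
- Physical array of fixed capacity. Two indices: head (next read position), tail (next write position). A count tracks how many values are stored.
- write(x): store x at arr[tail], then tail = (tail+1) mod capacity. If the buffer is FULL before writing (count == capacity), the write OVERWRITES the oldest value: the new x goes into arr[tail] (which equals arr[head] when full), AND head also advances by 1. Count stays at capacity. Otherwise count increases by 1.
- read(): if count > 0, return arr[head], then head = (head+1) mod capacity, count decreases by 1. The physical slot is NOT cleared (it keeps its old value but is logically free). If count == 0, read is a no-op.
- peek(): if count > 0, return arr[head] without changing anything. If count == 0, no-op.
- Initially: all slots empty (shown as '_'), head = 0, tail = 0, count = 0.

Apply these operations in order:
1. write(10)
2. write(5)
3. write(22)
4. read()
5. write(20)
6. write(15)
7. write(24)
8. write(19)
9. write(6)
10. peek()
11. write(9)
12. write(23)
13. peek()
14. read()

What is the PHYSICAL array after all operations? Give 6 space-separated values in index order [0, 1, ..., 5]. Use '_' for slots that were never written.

Answer: 19 6 9 23 15 24

Derivation:
After op 1 (write(10)): arr=[10 _ _ _ _ _] head=0 tail=1 count=1
After op 2 (write(5)): arr=[10 5 _ _ _ _] head=0 tail=2 count=2
After op 3 (write(22)): arr=[10 5 22 _ _ _] head=0 tail=3 count=3
After op 4 (read()): arr=[10 5 22 _ _ _] head=1 tail=3 count=2
After op 5 (write(20)): arr=[10 5 22 20 _ _] head=1 tail=4 count=3
After op 6 (write(15)): arr=[10 5 22 20 15 _] head=1 tail=5 count=4
After op 7 (write(24)): arr=[10 5 22 20 15 24] head=1 tail=0 count=5
After op 8 (write(19)): arr=[19 5 22 20 15 24] head=1 tail=1 count=6
After op 9 (write(6)): arr=[19 6 22 20 15 24] head=2 tail=2 count=6
After op 10 (peek()): arr=[19 6 22 20 15 24] head=2 tail=2 count=6
After op 11 (write(9)): arr=[19 6 9 20 15 24] head=3 tail=3 count=6
After op 12 (write(23)): arr=[19 6 9 23 15 24] head=4 tail=4 count=6
After op 13 (peek()): arr=[19 6 9 23 15 24] head=4 tail=4 count=6
After op 14 (read()): arr=[19 6 9 23 15 24] head=5 tail=4 count=5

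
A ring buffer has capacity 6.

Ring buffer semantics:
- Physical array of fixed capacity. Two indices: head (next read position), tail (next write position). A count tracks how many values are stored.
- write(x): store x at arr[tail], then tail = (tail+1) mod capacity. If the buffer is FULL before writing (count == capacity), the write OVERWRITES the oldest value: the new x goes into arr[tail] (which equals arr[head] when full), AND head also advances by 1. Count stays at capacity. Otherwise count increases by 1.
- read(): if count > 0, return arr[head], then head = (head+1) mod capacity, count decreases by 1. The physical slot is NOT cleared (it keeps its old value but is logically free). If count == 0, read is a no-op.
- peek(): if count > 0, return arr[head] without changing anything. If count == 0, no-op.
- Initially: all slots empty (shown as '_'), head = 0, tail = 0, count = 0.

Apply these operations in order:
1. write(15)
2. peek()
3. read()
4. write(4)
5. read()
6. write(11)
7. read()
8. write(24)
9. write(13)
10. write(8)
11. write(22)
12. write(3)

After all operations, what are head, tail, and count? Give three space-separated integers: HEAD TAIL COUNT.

After op 1 (write(15)): arr=[15 _ _ _ _ _] head=0 tail=1 count=1
After op 2 (peek()): arr=[15 _ _ _ _ _] head=0 tail=1 count=1
After op 3 (read()): arr=[15 _ _ _ _ _] head=1 tail=1 count=0
After op 4 (write(4)): arr=[15 4 _ _ _ _] head=1 tail=2 count=1
After op 5 (read()): arr=[15 4 _ _ _ _] head=2 tail=2 count=0
After op 6 (write(11)): arr=[15 4 11 _ _ _] head=2 tail=3 count=1
After op 7 (read()): arr=[15 4 11 _ _ _] head=3 tail=3 count=0
After op 8 (write(24)): arr=[15 4 11 24 _ _] head=3 tail=4 count=1
After op 9 (write(13)): arr=[15 4 11 24 13 _] head=3 tail=5 count=2
After op 10 (write(8)): arr=[15 4 11 24 13 8] head=3 tail=0 count=3
After op 11 (write(22)): arr=[22 4 11 24 13 8] head=3 tail=1 count=4
After op 12 (write(3)): arr=[22 3 11 24 13 8] head=3 tail=2 count=5

Answer: 3 2 5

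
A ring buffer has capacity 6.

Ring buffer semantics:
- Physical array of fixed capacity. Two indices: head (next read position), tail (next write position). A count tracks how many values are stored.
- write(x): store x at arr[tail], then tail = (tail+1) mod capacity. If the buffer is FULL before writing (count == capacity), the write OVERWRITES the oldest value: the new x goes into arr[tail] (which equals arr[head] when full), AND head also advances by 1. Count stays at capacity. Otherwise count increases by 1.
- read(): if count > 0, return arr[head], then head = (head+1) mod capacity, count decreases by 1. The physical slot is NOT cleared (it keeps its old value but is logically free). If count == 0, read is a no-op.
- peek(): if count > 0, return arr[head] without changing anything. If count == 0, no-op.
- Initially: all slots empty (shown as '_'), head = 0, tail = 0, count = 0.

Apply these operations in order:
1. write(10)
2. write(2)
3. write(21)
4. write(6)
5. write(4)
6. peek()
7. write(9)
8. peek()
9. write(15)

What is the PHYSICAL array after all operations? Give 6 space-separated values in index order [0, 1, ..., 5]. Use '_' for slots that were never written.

After op 1 (write(10)): arr=[10 _ _ _ _ _] head=0 tail=1 count=1
After op 2 (write(2)): arr=[10 2 _ _ _ _] head=0 tail=2 count=2
After op 3 (write(21)): arr=[10 2 21 _ _ _] head=0 tail=3 count=3
After op 4 (write(6)): arr=[10 2 21 6 _ _] head=0 tail=4 count=4
After op 5 (write(4)): arr=[10 2 21 6 4 _] head=0 tail=5 count=5
After op 6 (peek()): arr=[10 2 21 6 4 _] head=0 tail=5 count=5
After op 7 (write(9)): arr=[10 2 21 6 4 9] head=0 tail=0 count=6
After op 8 (peek()): arr=[10 2 21 6 4 9] head=0 tail=0 count=6
After op 9 (write(15)): arr=[15 2 21 6 4 9] head=1 tail=1 count=6

Answer: 15 2 21 6 4 9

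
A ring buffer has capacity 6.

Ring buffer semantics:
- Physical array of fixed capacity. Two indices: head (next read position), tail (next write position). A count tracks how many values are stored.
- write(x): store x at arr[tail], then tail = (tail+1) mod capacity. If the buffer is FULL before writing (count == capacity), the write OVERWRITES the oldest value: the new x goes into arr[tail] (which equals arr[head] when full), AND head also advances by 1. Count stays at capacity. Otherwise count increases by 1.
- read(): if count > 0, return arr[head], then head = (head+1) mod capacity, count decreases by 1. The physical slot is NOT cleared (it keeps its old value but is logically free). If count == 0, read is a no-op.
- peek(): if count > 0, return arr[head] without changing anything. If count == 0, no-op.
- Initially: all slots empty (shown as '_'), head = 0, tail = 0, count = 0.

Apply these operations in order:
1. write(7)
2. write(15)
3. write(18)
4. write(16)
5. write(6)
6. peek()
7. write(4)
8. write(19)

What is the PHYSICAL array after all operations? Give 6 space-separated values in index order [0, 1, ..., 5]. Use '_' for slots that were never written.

After op 1 (write(7)): arr=[7 _ _ _ _ _] head=0 tail=1 count=1
After op 2 (write(15)): arr=[7 15 _ _ _ _] head=0 tail=2 count=2
After op 3 (write(18)): arr=[7 15 18 _ _ _] head=0 tail=3 count=3
After op 4 (write(16)): arr=[7 15 18 16 _ _] head=0 tail=4 count=4
After op 5 (write(6)): arr=[7 15 18 16 6 _] head=0 tail=5 count=5
After op 6 (peek()): arr=[7 15 18 16 6 _] head=0 tail=5 count=5
After op 7 (write(4)): arr=[7 15 18 16 6 4] head=0 tail=0 count=6
After op 8 (write(19)): arr=[19 15 18 16 6 4] head=1 tail=1 count=6

Answer: 19 15 18 16 6 4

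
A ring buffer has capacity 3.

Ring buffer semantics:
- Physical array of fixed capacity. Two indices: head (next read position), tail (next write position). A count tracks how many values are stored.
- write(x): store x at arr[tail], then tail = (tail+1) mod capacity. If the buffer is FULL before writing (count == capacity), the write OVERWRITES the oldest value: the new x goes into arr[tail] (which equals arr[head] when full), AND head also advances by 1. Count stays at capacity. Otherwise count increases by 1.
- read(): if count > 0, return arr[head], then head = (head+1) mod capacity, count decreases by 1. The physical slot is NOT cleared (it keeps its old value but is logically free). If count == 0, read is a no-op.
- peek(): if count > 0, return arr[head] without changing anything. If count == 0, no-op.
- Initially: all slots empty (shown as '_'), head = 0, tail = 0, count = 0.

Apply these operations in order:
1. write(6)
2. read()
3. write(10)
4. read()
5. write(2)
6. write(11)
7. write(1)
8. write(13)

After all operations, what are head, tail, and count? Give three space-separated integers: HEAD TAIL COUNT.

After op 1 (write(6)): arr=[6 _ _] head=0 tail=1 count=1
After op 2 (read()): arr=[6 _ _] head=1 tail=1 count=0
After op 3 (write(10)): arr=[6 10 _] head=1 tail=2 count=1
After op 4 (read()): arr=[6 10 _] head=2 tail=2 count=0
After op 5 (write(2)): arr=[6 10 2] head=2 tail=0 count=1
After op 6 (write(11)): arr=[11 10 2] head=2 tail=1 count=2
After op 7 (write(1)): arr=[11 1 2] head=2 tail=2 count=3
After op 8 (write(13)): arr=[11 1 13] head=0 tail=0 count=3

Answer: 0 0 3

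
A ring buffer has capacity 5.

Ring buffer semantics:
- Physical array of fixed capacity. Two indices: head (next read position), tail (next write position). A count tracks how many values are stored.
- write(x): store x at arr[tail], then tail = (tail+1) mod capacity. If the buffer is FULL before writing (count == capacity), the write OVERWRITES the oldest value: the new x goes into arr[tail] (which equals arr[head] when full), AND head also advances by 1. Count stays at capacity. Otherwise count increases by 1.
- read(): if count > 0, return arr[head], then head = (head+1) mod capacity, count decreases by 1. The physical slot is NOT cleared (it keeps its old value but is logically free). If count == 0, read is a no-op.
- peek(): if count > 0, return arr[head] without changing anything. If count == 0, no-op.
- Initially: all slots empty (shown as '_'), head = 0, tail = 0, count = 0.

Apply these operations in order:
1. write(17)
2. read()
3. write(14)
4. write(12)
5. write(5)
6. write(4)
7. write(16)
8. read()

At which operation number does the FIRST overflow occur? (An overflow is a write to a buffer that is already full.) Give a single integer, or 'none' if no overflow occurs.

After op 1 (write(17)): arr=[17 _ _ _ _] head=0 tail=1 count=1
After op 2 (read()): arr=[17 _ _ _ _] head=1 tail=1 count=0
After op 3 (write(14)): arr=[17 14 _ _ _] head=1 tail=2 count=1
After op 4 (write(12)): arr=[17 14 12 _ _] head=1 tail=3 count=2
After op 5 (write(5)): arr=[17 14 12 5 _] head=1 tail=4 count=3
After op 6 (write(4)): arr=[17 14 12 5 4] head=1 tail=0 count=4
After op 7 (write(16)): arr=[16 14 12 5 4] head=1 tail=1 count=5
After op 8 (read()): arr=[16 14 12 5 4] head=2 tail=1 count=4

Answer: none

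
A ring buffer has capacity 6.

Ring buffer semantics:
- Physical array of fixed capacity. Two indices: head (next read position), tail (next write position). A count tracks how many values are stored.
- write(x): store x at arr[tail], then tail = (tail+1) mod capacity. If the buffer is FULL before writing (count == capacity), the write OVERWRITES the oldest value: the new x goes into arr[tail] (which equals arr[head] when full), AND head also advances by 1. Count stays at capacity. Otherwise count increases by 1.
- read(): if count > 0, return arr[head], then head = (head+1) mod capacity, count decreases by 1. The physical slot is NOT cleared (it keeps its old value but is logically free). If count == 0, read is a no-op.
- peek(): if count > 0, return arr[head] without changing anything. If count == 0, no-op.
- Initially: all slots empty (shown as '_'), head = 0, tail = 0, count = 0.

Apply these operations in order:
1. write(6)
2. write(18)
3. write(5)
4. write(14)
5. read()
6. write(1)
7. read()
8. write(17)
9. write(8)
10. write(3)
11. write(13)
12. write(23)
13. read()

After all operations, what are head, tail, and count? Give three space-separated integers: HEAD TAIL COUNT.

Answer: 5 4 5

Derivation:
After op 1 (write(6)): arr=[6 _ _ _ _ _] head=0 tail=1 count=1
After op 2 (write(18)): arr=[6 18 _ _ _ _] head=0 tail=2 count=2
After op 3 (write(5)): arr=[6 18 5 _ _ _] head=0 tail=3 count=3
After op 4 (write(14)): arr=[6 18 5 14 _ _] head=0 tail=4 count=4
After op 5 (read()): arr=[6 18 5 14 _ _] head=1 tail=4 count=3
After op 6 (write(1)): arr=[6 18 5 14 1 _] head=1 tail=5 count=4
After op 7 (read()): arr=[6 18 5 14 1 _] head=2 tail=5 count=3
After op 8 (write(17)): arr=[6 18 5 14 1 17] head=2 tail=0 count=4
After op 9 (write(8)): arr=[8 18 5 14 1 17] head=2 tail=1 count=5
After op 10 (write(3)): arr=[8 3 5 14 1 17] head=2 tail=2 count=6
After op 11 (write(13)): arr=[8 3 13 14 1 17] head=3 tail=3 count=6
After op 12 (write(23)): arr=[8 3 13 23 1 17] head=4 tail=4 count=6
After op 13 (read()): arr=[8 3 13 23 1 17] head=5 tail=4 count=5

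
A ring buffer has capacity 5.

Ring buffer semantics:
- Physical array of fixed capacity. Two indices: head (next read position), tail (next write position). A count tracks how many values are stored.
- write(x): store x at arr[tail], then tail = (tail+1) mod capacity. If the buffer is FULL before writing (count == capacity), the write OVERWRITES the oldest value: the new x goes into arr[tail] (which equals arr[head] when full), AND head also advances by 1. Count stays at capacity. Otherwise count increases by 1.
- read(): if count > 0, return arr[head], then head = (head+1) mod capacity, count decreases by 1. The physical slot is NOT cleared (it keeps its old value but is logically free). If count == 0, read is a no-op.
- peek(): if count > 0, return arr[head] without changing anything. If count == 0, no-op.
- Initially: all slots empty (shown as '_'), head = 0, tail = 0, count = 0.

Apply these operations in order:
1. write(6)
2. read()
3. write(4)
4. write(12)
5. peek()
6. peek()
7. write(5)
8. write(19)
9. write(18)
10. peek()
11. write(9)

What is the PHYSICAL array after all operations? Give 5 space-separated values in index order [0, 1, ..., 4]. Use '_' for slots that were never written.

Answer: 18 9 12 5 19

Derivation:
After op 1 (write(6)): arr=[6 _ _ _ _] head=0 tail=1 count=1
After op 2 (read()): arr=[6 _ _ _ _] head=1 tail=1 count=0
After op 3 (write(4)): arr=[6 4 _ _ _] head=1 tail=2 count=1
After op 4 (write(12)): arr=[6 4 12 _ _] head=1 tail=3 count=2
After op 5 (peek()): arr=[6 4 12 _ _] head=1 tail=3 count=2
After op 6 (peek()): arr=[6 4 12 _ _] head=1 tail=3 count=2
After op 7 (write(5)): arr=[6 4 12 5 _] head=1 tail=4 count=3
After op 8 (write(19)): arr=[6 4 12 5 19] head=1 tail=0 count=4
After op 9 (write(18)): arr=[18 4 12 5 19] head=1 tail=1 count=5
After op 10 (peek()): arr=[18 4 12 5 19] head=1 tail=1 count=5
After op 11 (write(9)): arr=[18 9 12 5 19] head=2 tail=2 count=5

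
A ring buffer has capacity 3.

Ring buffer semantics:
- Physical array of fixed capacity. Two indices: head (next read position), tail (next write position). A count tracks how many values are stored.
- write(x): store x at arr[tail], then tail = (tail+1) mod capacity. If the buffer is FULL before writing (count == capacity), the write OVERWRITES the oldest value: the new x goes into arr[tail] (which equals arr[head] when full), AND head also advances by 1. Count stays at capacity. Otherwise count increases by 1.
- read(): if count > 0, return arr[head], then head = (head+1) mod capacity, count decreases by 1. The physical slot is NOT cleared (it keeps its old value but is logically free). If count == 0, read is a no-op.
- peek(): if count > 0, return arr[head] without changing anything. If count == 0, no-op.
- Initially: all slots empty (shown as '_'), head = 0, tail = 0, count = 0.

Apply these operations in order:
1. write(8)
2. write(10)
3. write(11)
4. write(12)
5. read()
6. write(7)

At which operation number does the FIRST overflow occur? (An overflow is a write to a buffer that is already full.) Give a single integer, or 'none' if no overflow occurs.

After op 1 (write(8)): arr=[8 _ _] head=0 tail=1 count=1
After op 2 (write(10)): arr=[8 10 _] head=0 tail=2 count=2
After op 3 (write(11)): arr=[8 10 11] head=0 tail=0 count=3
After op 4 (write(12)): arr=[12 10 11] head=1 tail=1 count=3
After op 5 (read()): arr=[12 10 11] head=2 tail=1 count=2
After op 6 (write(7)): arr=[12 7 11] head=2 tail=2 count=3

Answer: 4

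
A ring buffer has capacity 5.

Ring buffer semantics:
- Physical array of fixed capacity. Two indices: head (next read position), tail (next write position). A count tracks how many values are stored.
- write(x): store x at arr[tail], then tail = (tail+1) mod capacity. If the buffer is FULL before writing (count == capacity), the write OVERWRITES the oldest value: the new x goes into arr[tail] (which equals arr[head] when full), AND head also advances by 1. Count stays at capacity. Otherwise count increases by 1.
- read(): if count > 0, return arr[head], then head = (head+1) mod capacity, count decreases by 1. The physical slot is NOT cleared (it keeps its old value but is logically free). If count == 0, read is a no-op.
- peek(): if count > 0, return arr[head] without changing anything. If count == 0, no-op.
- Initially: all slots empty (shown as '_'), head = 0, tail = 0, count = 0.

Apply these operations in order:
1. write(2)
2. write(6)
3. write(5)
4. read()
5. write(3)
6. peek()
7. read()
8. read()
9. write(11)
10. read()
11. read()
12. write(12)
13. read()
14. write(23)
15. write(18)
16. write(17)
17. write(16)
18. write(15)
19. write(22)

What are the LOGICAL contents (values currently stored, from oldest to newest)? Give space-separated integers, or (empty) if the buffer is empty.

After op 1 (write(2)): arr=[2 _ _ _ _] head=0 tail=1 count=1
After op 2 (write(6)): arr=[2 6 _ _ _] head=0 tail=2 count=2
After op 3 (write(5)): arr=[2 6 5 _ _] head=0 tail=3 count=3
After op 4 (read()): arr=[2 6 5 _ _] head=1 tail=3 count=2
After op 5 (write(3)): arr=[2 6 5 3 _] head=1 tail=4 count=3
After op 6 (peek()): arr=[2 6 5 3 _] head=1 tail=4 count=3
After op 7 (read()): arr=[2 6 5 3 _] head=2 tail=4 count=2
After op 8 (read()): arr=[2 6 5 3 _] head=3 tail=4 count=1
After op 9 (write(11)): arr=[2 6 5 3 11] head=3 tail=0 count=2
After op 10 (read()): arr=[2 6 5 3 11] head=4 tail=0 count=1
After op 11 (read()): arr=[2 6 5 3 11] head=0 tail=0 count=0
After op 12 (write(12)): arr=[12 6 5 3 11] head=0 tail=1 count=1
After op 13 (read()): arr=[12 6 5 3 11] head=1 tail=1 count=0
After op 14 (write(23)): arr=[12 23 5 3 11] head=1 tail=2 count=1
After op 15 (write(18)): arr=[12 23 18 3 11] head=1 tail=3 count=2
After op 16 (write(17)): arr=[12 23 18 17 11] head=1 tail=4 count=3
After op 17 (write(16)): arr=[12 23 18 17 16] head=1 tail=0 count=4
After op 18 (write(15)): arr=[15 23 18 17 16] head=1 tail=1 count=5
After op 19 (write(22)): arr=[15 22 18 17 16] head=2 tail=2 count=5

Answer: 18 17 16 15 22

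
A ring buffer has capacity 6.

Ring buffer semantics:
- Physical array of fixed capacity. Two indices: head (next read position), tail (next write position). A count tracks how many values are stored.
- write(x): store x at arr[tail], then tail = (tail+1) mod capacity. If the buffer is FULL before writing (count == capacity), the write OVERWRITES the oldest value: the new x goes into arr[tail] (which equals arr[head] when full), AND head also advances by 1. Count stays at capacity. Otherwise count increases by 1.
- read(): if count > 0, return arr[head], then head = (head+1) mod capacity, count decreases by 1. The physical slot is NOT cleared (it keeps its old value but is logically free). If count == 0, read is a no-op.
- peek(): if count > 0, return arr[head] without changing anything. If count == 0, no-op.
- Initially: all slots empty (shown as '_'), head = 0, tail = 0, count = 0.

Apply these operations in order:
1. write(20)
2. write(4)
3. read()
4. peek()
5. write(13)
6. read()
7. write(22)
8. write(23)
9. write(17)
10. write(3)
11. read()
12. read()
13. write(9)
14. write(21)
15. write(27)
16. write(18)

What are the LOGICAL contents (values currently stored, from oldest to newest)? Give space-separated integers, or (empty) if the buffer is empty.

Answer: 17 3 9 21 27 18

Derivation:
After op 1 (write(20)): arr=[20 _ _ _ _ _] head=0 tail=1 count=1
After op 2 (write(4)): arr=[20 4 _ _ _ _] head=0 tail=2 count=2
After op 3 (read()): arr=[20 4 _ _ _ _] head=1 tail=2 count=1
After op 4 (peek()): arr=[20 4 _ _ _ _] head=1 tail=2 count=1
After op 5 (write(13)): arr=[20 4 13 _ _ _] head=1 tail=3 count=2
After op 6 (read()): arr=[20 4 13 _ _ _] head=2 tail=3 count=1
After op 7 (write(22)): arr=[20 4 13 22 _ _] head=2 tail=4 count=2
After op 8 (write(23)): arr=[20 4 13 22 23 _] head=2 tail=5 count=3
After op 9 (write(17)): arr=[20 4 13 22 23 17] head=2 tail=0 count=4
After op 10 (write(3)): arr=[3 4 13 22 23 17] head=2 tail=1 count=5
After op 11 (read()): arr=[3 4 13 22 23 17] head=3 tail=1 count=4
After op 12 (read()): arr=[3 4 13 22 23 17] head=4 tail=1 count=3
After op 13 (write(9)): arr=[3 9 13 22 23 17] head=4 tail=2 count=4
After op 14 (write(21)): arr=[3 9 21 22 23 17] head=4 tail=3 count=5
After op 15 (write(27)): arr=[3 9 21 27 23 17] head=4 tail=4 count=6
After op 16 (write(18)): arr=[3 9 21 27 18 17] head=5 tail=5 count=6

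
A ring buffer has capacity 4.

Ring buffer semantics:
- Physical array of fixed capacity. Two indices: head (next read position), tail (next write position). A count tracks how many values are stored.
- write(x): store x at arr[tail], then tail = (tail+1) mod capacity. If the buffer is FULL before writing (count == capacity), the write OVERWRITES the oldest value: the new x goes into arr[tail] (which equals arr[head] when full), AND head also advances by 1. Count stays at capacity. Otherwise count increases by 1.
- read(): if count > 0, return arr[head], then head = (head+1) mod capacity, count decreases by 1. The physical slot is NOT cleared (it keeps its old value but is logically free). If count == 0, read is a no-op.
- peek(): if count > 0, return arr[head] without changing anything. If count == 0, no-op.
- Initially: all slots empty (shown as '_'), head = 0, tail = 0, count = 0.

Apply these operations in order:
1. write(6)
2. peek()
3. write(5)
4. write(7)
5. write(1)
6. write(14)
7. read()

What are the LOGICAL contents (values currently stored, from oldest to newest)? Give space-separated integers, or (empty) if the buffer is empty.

Answer: 7 1 14

Derivation:
After op 1 (write(6)): arr=[6 _ _ _] head=0 tail=1 count=1
After op 2 (peek()): arr=[6 _ _ _] head=0 tail=1 count=1
After op 3 (write(5)): arr=[6 5 _ _] head=0 tail=2 count=2
After op 4 (write(7)): arr=[6 5 7 _] head=0 tail=3 count=3
After op 5 (write(1)): arr=[6 5 7 1] head=0 tail=0 count=4
After op 6 (write(14)): arr=[14 5 7 1] head=1 tail=1 count=4
After op 7 (read()): arr=[14 5 7 1] head=2 tail=1 count=3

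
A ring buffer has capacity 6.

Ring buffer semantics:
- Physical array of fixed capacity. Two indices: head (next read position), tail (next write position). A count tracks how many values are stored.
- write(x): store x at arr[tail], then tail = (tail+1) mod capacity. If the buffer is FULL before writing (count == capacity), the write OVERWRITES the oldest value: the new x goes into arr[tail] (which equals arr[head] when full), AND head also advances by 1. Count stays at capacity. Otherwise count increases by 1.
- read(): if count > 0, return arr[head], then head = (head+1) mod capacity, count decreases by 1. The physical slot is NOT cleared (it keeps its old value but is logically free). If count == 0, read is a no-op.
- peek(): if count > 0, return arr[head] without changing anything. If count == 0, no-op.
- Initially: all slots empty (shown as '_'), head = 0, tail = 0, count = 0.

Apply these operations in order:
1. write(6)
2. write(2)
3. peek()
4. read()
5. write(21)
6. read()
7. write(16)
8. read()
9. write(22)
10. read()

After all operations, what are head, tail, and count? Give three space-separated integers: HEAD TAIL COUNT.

Answer: 4 5 1

Derivation:
After op 1 (write(6)): arr=[6 _ _ _ _ _] head=0 tail=1 count=1
After op 2 (write(2)): arr=[6 2 _ _ _ _] head=0 tail=2 count=2
After op 3 (peek()): arr=[6 2 _ _ _ _] head=0 tail=2 count=2
After op 4 (read()): arr=[6 2 _ _ _ _] head=1 tail=2 count=1
After op 5 (write(21)): arr=[6 2 21 _ _ _] head=1 tail=3 count=2
After op 6 (read()): arr=[6 2 21 _ _ _] head=2 tail=3 count=1
After op 7 (write(16)): arr=[6 2 21 16 _ _] head=2 tail=4 count=2
After op 8 (read()): arr=[6 2 21 16 _ _] head=3 tail=4 count=1
After op 9 (write(22)): arr=[6 2 21 16 22 _] head=3 tail=5 count=2
After op 10 (read()): arr=[6 2 21 16 22 _] head=4 tail=5 count=1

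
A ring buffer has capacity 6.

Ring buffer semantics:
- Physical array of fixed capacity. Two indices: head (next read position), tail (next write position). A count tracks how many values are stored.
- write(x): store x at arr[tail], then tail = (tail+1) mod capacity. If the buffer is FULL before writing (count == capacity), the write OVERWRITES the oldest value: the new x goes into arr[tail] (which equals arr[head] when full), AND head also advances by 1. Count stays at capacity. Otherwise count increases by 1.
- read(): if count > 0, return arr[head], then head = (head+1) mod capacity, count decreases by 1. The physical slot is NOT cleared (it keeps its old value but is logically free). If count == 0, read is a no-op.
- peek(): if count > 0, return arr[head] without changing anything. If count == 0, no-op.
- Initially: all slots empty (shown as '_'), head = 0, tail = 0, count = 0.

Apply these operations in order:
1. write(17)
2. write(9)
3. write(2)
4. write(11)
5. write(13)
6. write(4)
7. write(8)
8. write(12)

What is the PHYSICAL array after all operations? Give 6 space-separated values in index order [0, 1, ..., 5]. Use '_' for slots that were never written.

After op 1 (write(17)): arr=[17 _ _ _ _ _] head=0 tail=1 count=1
After op 2 (write(9)): arr=[17 9 _ _ _ _] head=0 tail=2 count=2
After op 3 (write(2)): arr=[17 9 2 _ _ _] head=0 tail=3 count=3
After op 4 (write(11)): arr=[17 9 2 11 _ _] head=0 tail=4 count=4
After op 5 (write(13)): arr=[17 9 2 11 13 _] head=0 tail=5 count=5
After op 6 (write(4)): arr=[17 9 2 11 13 4] head=0 tail=0 count=6
After op 7 (write(8)): arr=[8 9 2 11 13 4] head=1 tail=1 count=6
After op 8 (write(12)): arr=[8 12 2 11 13 4] head=2 tail=2 count=6

Answer: 8 12 2 11 13 4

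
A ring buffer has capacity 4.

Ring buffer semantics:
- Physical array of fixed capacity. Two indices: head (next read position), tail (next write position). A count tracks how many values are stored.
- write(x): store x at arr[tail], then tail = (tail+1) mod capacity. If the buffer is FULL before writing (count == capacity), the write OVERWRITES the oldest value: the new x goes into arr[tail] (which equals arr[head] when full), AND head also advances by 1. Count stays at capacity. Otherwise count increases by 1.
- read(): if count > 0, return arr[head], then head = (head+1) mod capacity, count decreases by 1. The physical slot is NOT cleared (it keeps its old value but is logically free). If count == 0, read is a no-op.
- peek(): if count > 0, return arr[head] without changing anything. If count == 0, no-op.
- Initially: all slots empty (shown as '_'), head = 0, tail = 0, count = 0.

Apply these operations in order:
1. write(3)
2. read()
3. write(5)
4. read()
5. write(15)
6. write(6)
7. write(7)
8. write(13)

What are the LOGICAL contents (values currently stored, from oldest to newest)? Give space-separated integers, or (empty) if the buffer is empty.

After op 1 (write(3)): arr=[3 _ _ _] head=0 tail=1 count=1
After op 2 (read()): arr=[3 _ _ _] head=1 tail=1 count=0
After op 3 (write(5)): arr=[3 5 _ _] head=1 tail=2 count=1
After op 4 (read()): arr=[3 5 _ _] head=2 tail=2 count=0
After op 5 (write(15)): arr=[3 5 15 _] head=2 tail=3 count=1
After op 6 (write(6)): arr=[3 5 15 6] head=2 tail=0 count=2
After op 7 (write(7)): arr=[7 5 15 6] head=2 tail=1 count=3
After op 8 (write(13)): arr=[7 13 15 6] head=2 tail=2 count=4

Answer: 15 6 7 13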